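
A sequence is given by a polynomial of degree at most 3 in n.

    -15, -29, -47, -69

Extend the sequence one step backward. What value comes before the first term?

-5

First differences: -14  -18  -22
Second differences: -4  -4
The second differences are constant at -4.
Work back: -14 + 4 = -10;  -15 + 10 = -5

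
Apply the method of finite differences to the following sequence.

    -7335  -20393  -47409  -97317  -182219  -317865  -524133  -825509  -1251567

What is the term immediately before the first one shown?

-1989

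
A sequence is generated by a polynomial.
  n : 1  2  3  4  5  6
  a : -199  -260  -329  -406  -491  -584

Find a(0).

D1: -61  -69  -77  -85  -93
D2: -8  -8  -8  -8
The second differences are constant at -8.
Work back: -61 + 8 = -53;  -199 + 53 = -146

-146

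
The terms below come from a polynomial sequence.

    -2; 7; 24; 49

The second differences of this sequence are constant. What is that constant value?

8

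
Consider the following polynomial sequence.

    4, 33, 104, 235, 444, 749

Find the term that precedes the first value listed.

-1

First differences: 29, 71, 131, 209, 305
Second differences: 42, 60, 78, 96
Third differences: 18, 18, 18
The third differences are constant at 18.
Work back: 42 − 18 = 24;  29 − 24 = 5;  4 − 5 = -1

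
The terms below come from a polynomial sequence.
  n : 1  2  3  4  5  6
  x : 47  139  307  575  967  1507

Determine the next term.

2219

Δ: 92  168  268  392  540
Δ²: 76  100  124  148
Δ³: 24  24  24
The third differences are constant (24).
148 + 24 = 172;  540 + 172 = 712;  1507 + 712 = 2219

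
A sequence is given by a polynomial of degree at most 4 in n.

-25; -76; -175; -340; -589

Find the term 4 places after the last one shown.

First differences: -51 , -99 , -165 , -249
Second differences: -48 , -66 , -84
Third differences: -18 , -18
Third differences constant at -18.
-84 − 18 = -102;  -249 − 102 = -351;  -589 − 351 = -940
-102 − 18 = -120;  -351 − 120 = -471;  -940 − 471 = -1411
-120 − 18 = -138;  -471 − 138 = -609;  -1411 − 609 = -2020
-138 − 18 = -156;  -609 − 156 = -765;  -2020 − 765 = -2785

-2785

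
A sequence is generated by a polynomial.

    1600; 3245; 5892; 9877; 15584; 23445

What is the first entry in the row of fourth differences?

48

Δ: 1645, 2647, 3985, 5707, 7861
Δ²: 1002, 1338, 1722, 2154
Δ³: 336, 384, 432
Δ⁴: 48, 48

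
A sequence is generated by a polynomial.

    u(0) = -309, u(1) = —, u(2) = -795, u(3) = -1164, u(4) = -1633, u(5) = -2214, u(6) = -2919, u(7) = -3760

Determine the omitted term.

-514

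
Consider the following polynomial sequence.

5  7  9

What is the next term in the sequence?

11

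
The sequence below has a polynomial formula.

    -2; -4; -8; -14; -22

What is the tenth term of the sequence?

First differences: -2, -4, -6, -8
Second differences: -2, -2, -2
The second differences are constant (-2).
-8 − 2 = -10;  -22 − 10 = -32
-10 − 2 = -12;  -32 − 12 = -44
-12 − 2 = -14;  -44 − 14 = -58
-14 − 2 = -16;  -58 − 16 = -74
-16 − 2 = -18;  -74 − 18 = -92

-92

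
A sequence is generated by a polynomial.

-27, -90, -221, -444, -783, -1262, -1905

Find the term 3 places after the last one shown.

-5058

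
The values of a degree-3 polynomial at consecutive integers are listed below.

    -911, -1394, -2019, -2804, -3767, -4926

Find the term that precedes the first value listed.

D1: -483  -625  -785  -963  -1159
D2: -142  -160  -178  -196
D3: -18  -18  -18
The third differences are constant at -18.
Work back: -142 + 18 = -124;  -483 + 124 = -359;  -911 + 359 = -552

-552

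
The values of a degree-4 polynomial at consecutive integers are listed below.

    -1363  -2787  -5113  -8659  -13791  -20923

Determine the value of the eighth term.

-43083

First differences: -1424, -2326, -3546, -5132, -7132
Second differences: -902, -1220, -1586, -2000
Third differences: -318, -366, -414
Fourth differences: -48, -48
Fourth differences constant at -48.
-414 − 48 = -462;  -2000 − 462 = -2462;  -7132 − 2462 = -9594;  -20923 − 9594 = -30517
-462 − 48 = -510;  -2462 − 510 = -2972;  -9594 − 2972 = -12566;  -30517 − 12566 = -43083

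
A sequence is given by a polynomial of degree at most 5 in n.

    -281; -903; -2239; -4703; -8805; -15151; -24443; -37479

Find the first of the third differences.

-414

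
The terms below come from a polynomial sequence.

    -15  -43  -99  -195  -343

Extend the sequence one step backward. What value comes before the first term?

-3

First differences: -28  -56  -96  -148
Second differences: -28  -40  -52
Third differences: -12  -12
The third differences are constant at -12.
Work back: -28 + 12 = -16;  -28 + 16 = -12;  -15 + 12 = -3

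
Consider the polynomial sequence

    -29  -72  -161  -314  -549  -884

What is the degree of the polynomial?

3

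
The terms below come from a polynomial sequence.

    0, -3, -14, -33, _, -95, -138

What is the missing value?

-60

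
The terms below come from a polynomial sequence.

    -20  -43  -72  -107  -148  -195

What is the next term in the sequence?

First differences: -23, -29, -35, -41, -47
Second differences: -6, -6, -6, -6
The second differences are constant (-6).
-47 − 6 = -53;  -195 − 53 = -248

-248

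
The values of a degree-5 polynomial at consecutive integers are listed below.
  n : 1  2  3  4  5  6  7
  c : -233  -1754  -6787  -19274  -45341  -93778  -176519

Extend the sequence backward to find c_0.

14

Δ: -1521  -5033  -12487  -26067  -48437  -82741
Δ²: -3512  -7454  -13580  -22370  -34304
Δ³: -3942  -6126  -8790  -11934
Δ⁴: -2184  -2664  -3144
Δ⁵: -480  -480
The fifth differences are constant at -480.
Work back: -2184 + 480 = -1704;  -3942 + 1704 = -2238;  -3512 + 2238 = -1274;  -1521 + 1274 = -247;  -233 + 247 = 14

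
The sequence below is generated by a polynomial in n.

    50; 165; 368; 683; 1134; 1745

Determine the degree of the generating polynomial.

Δ: 115, 203, 315, 451, 611
Δ²: 88, 112, 136, 160
Δ³: 24, 24, 24
The third differences are constant, so the polynomial has degree 3.

3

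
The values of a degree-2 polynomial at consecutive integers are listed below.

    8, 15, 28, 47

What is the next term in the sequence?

First differences: 7  13  19
Second differences: 6  6
Second differences constant at 6.
19 + 6 = 25;  47 + 25 = 72

72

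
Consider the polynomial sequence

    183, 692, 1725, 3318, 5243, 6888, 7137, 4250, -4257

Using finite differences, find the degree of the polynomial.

5

509, 1033, 1593, 1925, 1645, 249, -2887, -8507
524, 560, 332, -280, -1396, -3136, -5620
36, -228, -612, -1116, -1740, -2484
-264, -384, -504, -624, -744
-120, -120, -120, -120
The fifth differences are constant, so the polynomial has degree 5.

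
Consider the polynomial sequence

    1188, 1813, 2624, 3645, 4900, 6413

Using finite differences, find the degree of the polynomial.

3

Δ: 625, 811, 1021, 1255, 1513
Δ²: 186, 210, 234, 258
Δ³: 24, 24, 24
The third differences are constant, so the polynomial has degree 3.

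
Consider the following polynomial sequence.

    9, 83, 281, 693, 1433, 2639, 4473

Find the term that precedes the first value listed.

-7

D1: 74  198  412  740  1206  1834
D2: 124  214  328  466  628
D3: 90  114  138  162
D4: 24  24  24
The fourth differences are constant at 24.
Work back: 90 − 24 = 66;  124 − 66 = 58;  74 − 58 = 16;  9 − 16 = -7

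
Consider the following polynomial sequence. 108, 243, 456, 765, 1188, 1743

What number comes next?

Δ: 135 , 213 , 309 , 423 , 555
Δ²: 78 , 96 , 114 , 132
Δ³: 18 , 18 , 18
Third differences constant at 18.
132 + 18 = 150;  555 + 150 = 705;  1743 + 705 = 2448

2448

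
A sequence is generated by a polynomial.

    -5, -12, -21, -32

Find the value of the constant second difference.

-2

Δ: -7, -9, -11
Δ²: -2, -2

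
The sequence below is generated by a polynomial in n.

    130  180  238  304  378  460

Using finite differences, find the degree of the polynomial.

2

50, 58, 66, 74, 82
8, 8, 8, 8
The second differences are constant, so the polynomial has degree 2.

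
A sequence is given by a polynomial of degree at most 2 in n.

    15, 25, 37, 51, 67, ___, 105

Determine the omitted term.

Using the first 5 terms:
First differences: 10  12  14  16
Second differences: 2  2  2
Constant second difference = 2.
Extend forward: 16 + 2 = 18;  67 + 18 = 85

85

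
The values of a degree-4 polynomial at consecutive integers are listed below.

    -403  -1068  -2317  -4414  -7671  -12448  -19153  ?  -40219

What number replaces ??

-28242

Using the first 7 terms:
Δ: -665, -1249, -2097, -3257, -4777, -6705
Δ²: -584, -848, -1160, -1520, -1928
Δ³: -264, -312, -360, -408
Δ⁴: -48, -48, -48
Constant fourth difference = -48.
Extend forward: -408 − 48 = -456;  -1928 − 456 = -2384;  -6705 − 2384 = -9089;  -19153 − 9089 = -28242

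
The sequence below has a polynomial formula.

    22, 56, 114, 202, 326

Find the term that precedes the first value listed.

6

Δ: 34, 58, 88, 124
Δ²: 24, 30, 36
Δ³: 6, 6
The third differences are constant at 6.
Work back: 24 − 6 = 18;  34 − 18 = 16;  22 − 16 = 6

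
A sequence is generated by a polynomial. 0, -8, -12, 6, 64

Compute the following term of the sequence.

180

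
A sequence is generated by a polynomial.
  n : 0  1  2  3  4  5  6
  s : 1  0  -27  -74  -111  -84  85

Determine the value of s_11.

7470

D1: -1  -27  -47  -37  27  169
D2: -26  -20  10  64  142
D3: 6  30  54  78
D4: 24  24  24
Fourth differences constant at 24.
78 + 24 = 102;  142 + 102 = 244;  169 + 244 = 413;  85 + 413 = 498
102 + 24 = 126;  244 + 126 = 370;  413 + 370 = 783;  498 + 783 = 1281
126 + 24 = 150;  370 + 150 = 520;  783 + 520 = 1303;  1281 + 1303 = 2584
150 + 24 = 174;  520 + 174 = 694;  1303 + 694 = 1997;  2584 + 1997 = 4581
174 + 24 = 198;  694 + 198 = 892;  1997 + 892 = 2889;  4581 + 2889 = 7470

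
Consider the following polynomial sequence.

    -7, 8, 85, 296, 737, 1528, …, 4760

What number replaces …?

2813

Using the first 6 terms:
D1: 15, 77, 211, 441, 791
D2: 62, 134, 230, 350
D3: 72, 96, 120
D4: 24, 24
Constant fourth difference = 24.
Extend forward: 120 + 24 = 144;  350 + 144 = 494;  791 + 494 = 1285;  1528 + 1285 = 2813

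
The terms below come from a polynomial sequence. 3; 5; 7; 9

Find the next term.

11

2, 2, 2
The first differences are constant (2).
9 + 2 = 11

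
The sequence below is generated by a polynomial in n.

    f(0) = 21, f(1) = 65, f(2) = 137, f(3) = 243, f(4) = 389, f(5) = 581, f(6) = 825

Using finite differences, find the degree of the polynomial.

3

44, 72, 106, 146, 192, 244
28, 34, 40, 46, 52
6, 6, 6, 6
The third differences are constant, so the polynomial has degree 3.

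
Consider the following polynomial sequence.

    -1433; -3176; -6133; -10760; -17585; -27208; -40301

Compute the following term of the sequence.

-57608

First differences: -1743 , -2957 , -4627 , -6825 , -9623 , -13093
Second differences: -1214 , -1670 , -2198 , -2798 , -3470
Third differences: -456 , -528 , -600 , -672
Fourth differences: -72 , -72 , -72
The fourth differences are constant (-72).
-672 − 72 = -744;  -3470 − 744 = -4214;  -13093 − 4214 = -17307;  -40301 − 17307 = -57608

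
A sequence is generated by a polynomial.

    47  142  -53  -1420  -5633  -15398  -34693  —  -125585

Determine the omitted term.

-69008

Using the first 7 terms:
Δ: 95  -195  -1367  -4213  -9765  -19295
Δ²: -290  -1172  -2846  -5552  -9530
Δ³: -882  -1674  -2706  -3978
Δ⁴: -792  -1032  -1272
Δ⁵: -240  -240
Constant fifth difference = -240.
Extend forward: -1272 − 240 = -1512;  -3978 − 1512 = -5490;  -9530 − 5490 = -15020;  -19295 − 15020 = -34315;  -34693 − 34315 = -69008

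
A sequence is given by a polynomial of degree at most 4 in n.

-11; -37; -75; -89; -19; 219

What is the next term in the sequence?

First differences: -26, -38, -14, 70, 238
Second differences: -12, 24, 84, 168
Third differences: 36, 60, 84
Fourth differences: 24, 24
Constant fourth difference = 24, so extend:
84 + 24 = 108;  168 + 108 = 276;  238 + 276 = 514;  219 + 514 = 733

733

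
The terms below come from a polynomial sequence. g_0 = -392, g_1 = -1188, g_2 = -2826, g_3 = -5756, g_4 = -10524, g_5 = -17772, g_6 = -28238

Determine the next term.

-42756

-796, -1638, -2930, -4768, -7248, -10466
-842, -1292, -1838, -2480, -3218
-450, -546, -642, -738
-96, -96, -96
Constant fourth difference = -96, so extend:
-738 − 96 = -834;  -3218 − 834 = -4052;  -10466 − 4052 = -14518;  -28238 − 14518 = -42756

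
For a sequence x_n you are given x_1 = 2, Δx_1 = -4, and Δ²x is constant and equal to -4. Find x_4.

Build the table forward from the leading diagonal:
D2: -4  -4  -4  -4
D1: -4  -8  -12  -16
x: 2  -2  -10  -22

-22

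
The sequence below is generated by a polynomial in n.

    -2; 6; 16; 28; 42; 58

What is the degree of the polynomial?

8, 10, 12, 14, 16
2, 2, 2, 2
The second differences are constant, so the polynomial has degree 2.

2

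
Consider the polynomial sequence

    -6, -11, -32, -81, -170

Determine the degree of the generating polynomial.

D1: -5, -21, -49, -89
D2: -16, -28, -40
D3: -12, -12
The third differences are constant, so the polynomial has degree 3.

3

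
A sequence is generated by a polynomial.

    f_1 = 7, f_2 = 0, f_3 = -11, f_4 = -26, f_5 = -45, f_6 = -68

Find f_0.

10

-7, -11, -15, -19, -23
-4, -4, -4, -4
The second differences are constant at -4.
Work back: -7 + 4 = -3;  7 + 3 = 10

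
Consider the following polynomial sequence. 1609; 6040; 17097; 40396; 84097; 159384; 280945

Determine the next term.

467452

D1: 4431, 11057, 23299, 43701, 75287, 121561
D2: 6626, 12242, 20402, 31586, 46274
D3: 5616, 8160, 11184, 14688
D4: 2544, 3024, 3504
D5: 480, 480
Fifth differences constant at 480.
3504 + 480 = 3984;  14688 + 3984 = 18672;  46274 + 18672 = 64946;  121561 + 64946 = 186507;  280945 + 186507 = 467452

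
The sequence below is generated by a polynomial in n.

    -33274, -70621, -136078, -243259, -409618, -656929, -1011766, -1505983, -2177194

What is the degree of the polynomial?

5

D1: -37347, -65457, -107181, -166359, -247311, -354837, -494217, -671211
D2: -28110, -41724, -59178, -80952, -107526, -139380, -176994
D3: -13614, -17454, -21774, -26574, -31854, -37614
D4: -3840, -4320, -4800, -5280, -5760
D5: -480, -480, -480, -480
The fifth differences are constant, so the polynomial has degree 5.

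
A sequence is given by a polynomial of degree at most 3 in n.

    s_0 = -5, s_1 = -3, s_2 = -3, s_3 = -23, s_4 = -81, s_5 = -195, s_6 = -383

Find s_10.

-2235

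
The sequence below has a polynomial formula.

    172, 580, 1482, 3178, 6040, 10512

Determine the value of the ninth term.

39108

408, 902, 1696, 2862, 4472
494, 794, 1166, 1610
300, 372, 444
72, 72
Fourth differences constant at 72.
444 + 72 = 516;  1610 + 516 = 2126;  4472 + 2126 = 6598;  10512 + 6598 = 17110
516 + 72 = 588;  2126 + 588 = 2714;  6598 + 2714 = 9312;  17110 + 9312 = 26422
588 + 72 = 660;  2714 + 660 = 3374;  9312 + 3374 = 12686;  26422 + 12686 = 39108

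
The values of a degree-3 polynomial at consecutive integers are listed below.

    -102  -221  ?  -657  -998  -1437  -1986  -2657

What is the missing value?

-402

Using the last 5 terms:
Δ: -341, -439, -549, -671
Δ²: -98, -110, -122
Δ³: -12, -12
Constant third difference = -12.
Extend backward: -98 + 12 = -86;  -341 + 86 = -255;  -657 + 255 = -402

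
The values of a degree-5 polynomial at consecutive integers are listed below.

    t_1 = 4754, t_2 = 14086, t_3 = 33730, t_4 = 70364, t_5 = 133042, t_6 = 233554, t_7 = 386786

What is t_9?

928594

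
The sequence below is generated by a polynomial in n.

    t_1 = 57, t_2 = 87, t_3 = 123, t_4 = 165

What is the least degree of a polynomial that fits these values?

2

First differences: 30, 36, 42
Second differences: 6, 6
The second differences are constant, so the polynomial has degree 2.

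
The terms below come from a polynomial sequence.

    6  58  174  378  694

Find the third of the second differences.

112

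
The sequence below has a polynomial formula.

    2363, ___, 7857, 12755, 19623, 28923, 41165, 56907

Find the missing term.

4515

Using the last 6 terms:
4898  6868  9300  12242  15742
1970  2432  2942  3500
462  510  558
48  48
Constant fourth difference = 48.
Extend backward: 462 − 48 = 414;  1970 − 414 = 1556;  4898 − 1556 = 3342;  7857 − 3342 = 4515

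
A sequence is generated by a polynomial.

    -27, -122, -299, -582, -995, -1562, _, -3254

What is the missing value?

-2307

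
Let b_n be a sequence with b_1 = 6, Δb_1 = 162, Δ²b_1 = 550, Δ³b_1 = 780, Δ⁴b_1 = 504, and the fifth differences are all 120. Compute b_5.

7578

Build the table forward from the leading diagonal:
Fifth differences: 120, 120, 120, 120, 120
Fourth differences: 504, 624, 744, 864, 984
Third differences: 780, 1284, 1908, 2652, 3516
Second differences: 550, 1330, 2614, 4522, 7174
First differences: 162, 712, 2042, 4656, 9178
b: 6, 168, 880, 2922, 7578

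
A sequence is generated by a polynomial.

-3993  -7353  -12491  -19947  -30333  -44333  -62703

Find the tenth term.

-152673

First differences: -3360, -5138, -7456, -10386, -14000, -18370
Second differences: -1778, -2318, -2930, -3614, -4370
Third differences: -540, -612, -684, -756
Fourth differences: -72, -72, -72
Constant fourth difference = -72, so extend:
-756 − 72 = -828;  -4370 − 828 = -5198;  -18370 − 5198 = -23568;  -62703 − 23568 = -86271
-828 − 72 = -900;  -5198 − 900 = -6098;  -23568 − 6098 = -29666;  -86271 − 29666 = -115937
-900 − 72 = -972;  -6098 − 972 = -7070;  -29666 − 7070 = -36736;  -115937 − 36736 = -152673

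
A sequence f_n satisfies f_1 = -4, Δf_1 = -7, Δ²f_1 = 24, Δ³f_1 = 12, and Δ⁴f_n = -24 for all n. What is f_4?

59

Build the table forward from the leading diagonal:
Δ⁴: -24  -24  -24  -24
Δ³: 12  -12  -36  -60
Δ²: 24  36  24  -12
Δ: -7  17  53  77
f: -4  -11  6  59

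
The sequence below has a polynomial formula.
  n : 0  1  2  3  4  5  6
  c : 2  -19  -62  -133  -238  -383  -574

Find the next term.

Δ: -21, -43, -71, -105, -145, -191
Δ²: -22, -28, -34, -40, -46
Δ³: -6, -6, -6, -6
Third differences constant at -6.
-46 − 6 = -52;  -191 − 52 = -243;  -574 − 243 = -817

-817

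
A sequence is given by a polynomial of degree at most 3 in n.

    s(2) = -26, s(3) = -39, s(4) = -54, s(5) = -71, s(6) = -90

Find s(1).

-15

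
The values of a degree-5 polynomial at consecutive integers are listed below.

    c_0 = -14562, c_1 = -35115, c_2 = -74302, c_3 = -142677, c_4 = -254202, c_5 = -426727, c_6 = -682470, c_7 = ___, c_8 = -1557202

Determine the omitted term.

-1048497

Using the first 7 terms:
-20553, -39187, -68375, -111525, -172525, -255743
-18634, -29188, -43150, -61000, -83218
-10554, -13962, -17850, -22218
-3408, -3888, -4368
-480, -480
Constant fifth difference = -480.
Extend forward: -4368 − 480 = -4848;  -22218 − 4848 = -27066;  -83218 − 27066 = -110284;  -255743 − 110284 = -366027;  -682470 − 366027 = -1048497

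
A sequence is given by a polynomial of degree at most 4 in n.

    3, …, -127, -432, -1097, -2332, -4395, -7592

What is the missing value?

-20

Using the last 6 terms:
-305, -665, -1235, -2063, -3197
-360, -570, -828, -1134
-210, -258, -306
-48, -48
Constant fourth difference = -48.
Extend backward: -210 + 48 = -162;  -360 + 162 = -198;  -305 + 198 = -107;  -127 + 107 = -20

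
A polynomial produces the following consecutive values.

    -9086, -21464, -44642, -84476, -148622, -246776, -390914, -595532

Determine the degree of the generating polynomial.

D1: -12378, -23178, -39834, -64146, -98154, -144138, -204618
D2: -10800, -16656, -24312, -34008, -45984, -60480
D3: -5856, -7656, -9696, -11976, -14496
D4: -1800, -2040, -2280, -2520
D5: -240, -240, -240
The fifth differences are constant, so the polynomial has degree 5.

5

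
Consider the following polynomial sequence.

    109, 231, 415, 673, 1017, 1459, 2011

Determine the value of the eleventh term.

5559

D1: 122  184  258  344  442  552
D2: 62  74  86  98  110
D3: 12  12  12  12
Third differences constant at 12.
110 + 12 = 122;  552 + 122 = 674;  2011 + 674 = 2685
122 + 12 = 134;  674 + 134 = 808;  2685 + 808 = 3493
134 + 12 = 146;  808 + 146 = 954;  3493 + 954 = 4447
146 + 12 = 158;  954 + 158 = 1112;  4447 + 1112 = 5559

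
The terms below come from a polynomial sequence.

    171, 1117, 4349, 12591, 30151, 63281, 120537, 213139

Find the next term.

Δ: 946, 3232, 8242, 17560, 33130, 57256, 92602
Δ²: 2286, 5010, 9318, 15570, 24126, 35346
Δ³: 2724, 4308, 6252, 8556, 11220
Δ⁴: 1584, 1944, 2304, 2664
Δ⁵: 360, 360, 360
The fifth differences are constant (360).
2664 + 360 = 3024;  11220 + 3024 = 14244;  35346 + 14244 = 49590;  92602 + 49590 = 142192;  213139 + 142192 = 355331

355331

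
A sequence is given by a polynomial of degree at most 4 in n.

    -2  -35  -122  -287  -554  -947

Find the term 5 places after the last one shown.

Δ: -33, -87, -165, -267, -393
Δ²: -54, -78, -102, -126
Δ³: -24, -24, -24
Third differences constant at -24.
-126 − 24 = -150;  -393 − 150 = -543;  -947 − 543 = -1490
-150 − 24 = -174;  -543 − 174 = -717;  -1490 − 717 = -2207
-174 − 24 = -198;  -717 − 198 = -915;  -2207 − 915 = -3122
-198 − 24 = -222;  -915 − 222 = -1137;  -3122 − 1137 = -4259
-222 − 24 = -246;  -1137 − 246 = -1383;  -4259 − 1383 = -5642

-5642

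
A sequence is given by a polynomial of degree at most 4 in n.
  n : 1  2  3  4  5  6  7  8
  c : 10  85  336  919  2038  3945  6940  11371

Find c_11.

Δ: 75, 251, 583, 1119, 1907, 2995, 4431
Δ²: 176, 332, 536, 788, 1088, 1436
Δ³: 156, 204, 252, 300, 348
Δ⁴: 48, 48, 48, 48
Constant fourth difference = 48, so extend:
348 + 48 = 396;  1436 + 396 = 1832;  4431 + 1832 = 6263;  11371 + 6263 = 17634
396 + 48 = 444;  1832 + 444 = 2276;  6263 + 2276 = 8539;  17634 + 8539 = 26173
444 + 48 = 492;  2276 + 492 = 2768;  8539 + 2768 = 11307;  26173 + 11307 = 37480

37480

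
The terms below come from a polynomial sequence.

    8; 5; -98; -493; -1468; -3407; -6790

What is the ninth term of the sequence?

D1: -3, -103, -395, -975, -1939, -3383
D2: -100, -292, -580, -964, -1444
D3: -192, -288, -384, -480
D4: -96, -96, -96
Constant fourth difference = -96, so extend:
-480 − 96 = -576;  -1444 − 576 = -2020;  -3383 − 2020 = -5403;  -6790 − 5403 = -12193
-576 − 96 = -672;  -2020 − 672 = -2692;  -5403 − 2692 = -8095;  -12193 − 8095 = -20288

-20288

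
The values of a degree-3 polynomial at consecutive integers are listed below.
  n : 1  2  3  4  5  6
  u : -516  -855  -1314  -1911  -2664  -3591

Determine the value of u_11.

Δ: -339  -459  -597  -753  -927
Δ²: -120  -138  -156  -174
Δ³: -18  -18  -18
Constant third difference = -18, so extend:
-174 − 18 = -192;  -927 − 192 = -1119;  -3591 − 1119 = -4710
-192 − 18 = -210;  -1119 − 210 = -1329;  -4710 − 1329 = -6039
-210 − 18 = -228;  -1329 − 228 = -1557;  -6039 − 1557 = -7596
-228 − 18 = -246;  -1557 − 246 = -1803;  -7596 − 1803 = -9399
-246 − 18 = -264;  -1803 − 264 = -2067;  -9399 − 2067 = -11466

-11466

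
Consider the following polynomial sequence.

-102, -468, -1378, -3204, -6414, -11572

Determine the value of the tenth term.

-66324

-366  -910  -1826  -3210  -5158
-544  -916  -1384  -1948
-372  -468  -564
-96  -96
The fourth differences are constant (-96).
-564 − 96 = -660;  -1948 − 660 = -2608;  -5158 − 2608 = -7766;  -11572 − 7766 = -19338
-660 − 96 = -756;  -2608 − 756 = -3364;  -7766 − 3364 = -11130;  -19338 − 11130 = -30468
-756 − 96 = -852;  -3364 − 852 = -4216;  -11130 − 4216 = -15346;  -30468 − 15346 = -45814
-852 − 96 = -948;  -4216 − 948 = -5164;  -15346 − 5164 = -20510;  -45814 − 20510 = -66324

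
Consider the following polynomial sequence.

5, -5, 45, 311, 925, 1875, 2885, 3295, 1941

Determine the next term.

-2965

-10, 50, 266, 614, 950, 1010, 410, -1354
60, 216, 348, 336, 60, -600, -1764
156, 132, -12, -276, -660, -1164
-24, -144, -264, -384, -504
-120, -120, -120, -120
Constant fifth difference = -120, so extend:
-504 − 120 = -624;  -1164 − 624 = -1788;  -1764 − 1788 = -3552;  -1354 − 3552 = -4906;  1941 − 4906 = -2965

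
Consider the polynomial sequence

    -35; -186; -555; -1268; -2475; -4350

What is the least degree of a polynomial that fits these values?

4

First differences: -151, -369, -713, -1207, -1875
Second differences: -218, -344, -494, -668
Third differences: -126, -150, -174
Fourth differences: -24, -24
The fourth differences are constant, so the polynomial has degree 4.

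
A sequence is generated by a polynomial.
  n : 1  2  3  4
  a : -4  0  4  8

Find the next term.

4, 4, 4
Constant first difference = 4, so extend:
8 + 4 = 12

12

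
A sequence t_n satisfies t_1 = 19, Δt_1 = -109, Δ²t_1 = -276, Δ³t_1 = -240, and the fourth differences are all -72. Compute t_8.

-17460

Build the table forward from the leading diagonal:
D4: -72  -72  -72  -72  -72  -72  -72  -72
D3: -240  -312  -384  -456  -528  -600  -672  -744
D2: -276  -516  -828  -1212  -1668  -2196  -2796  -3468
D1: -109  -385  -901  -1729  -2941  -4609  -6805  -9601
t: 19  -90  -475  -1376  -3105  -6046  -10655  -17460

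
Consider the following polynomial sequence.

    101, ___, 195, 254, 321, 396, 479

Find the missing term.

Using the last 5 terms:
D1: 59, 67, 75, 83
D2: 8, 8, 8
Constant second difference = 8.
Extend backward: 59 − 8 = 51;  195 − 51 = 144

144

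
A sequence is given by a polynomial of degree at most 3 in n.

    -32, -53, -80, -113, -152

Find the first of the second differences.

-6

D1: -21, -27, -33, -39
D2: -6, -6, -6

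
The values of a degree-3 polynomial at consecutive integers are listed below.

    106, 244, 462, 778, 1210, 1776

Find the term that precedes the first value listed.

Δ: 138, 218, 316, 432, 566
Δ²: 80, 98, 116, 134
Δ³: 18, 18, 18
The third differences are constant at 18.
Work back: 80 − 18 = 62;  138 − 62 = 76;  106 − 76 = 30

30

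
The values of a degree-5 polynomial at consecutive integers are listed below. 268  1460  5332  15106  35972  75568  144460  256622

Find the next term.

D1: 1192  3872  9774  20866  39596  68892  112162
D2: 2680  5902  11092  18730  29296  43270
D3: 3222  5190  7638  10566  13974
D4: 1968  2448  2928  3408
D5: 480  480  480
Fifth differences constant at 480.
3408 + 480 = 3888;  13974 + 3888 = 17862;  43270 + 17862 = 61132;  112162 + 61132 = 173294;  256622 + 173294 = 429916

429916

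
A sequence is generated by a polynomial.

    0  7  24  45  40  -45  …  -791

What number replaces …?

Using the first 6 terms:
7, 17, 21, -5, -85
10, 4, -26, -80
-6, -30, -54
-24, -24
Constant fourth difference = -24.
Extend forward: -54 − 24 = -78;  -80 − 78 = -158;  -85 − 158 = -243;  -45 − 243 = -288

-288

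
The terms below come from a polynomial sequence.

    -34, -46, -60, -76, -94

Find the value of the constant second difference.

-2

Δ: -12, -14, -16, -18
Δ²: -2, -2, -2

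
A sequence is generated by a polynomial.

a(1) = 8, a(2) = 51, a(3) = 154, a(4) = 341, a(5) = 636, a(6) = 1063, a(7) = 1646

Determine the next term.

D1: 43  103  187  295  427  583
D2: 60  84  108  132  156
D3: 24  24  24  24
Third differences constant at 24.
156 + 24 = 180;  583 + 180 = 763;  1646 + 763 = 2409

2409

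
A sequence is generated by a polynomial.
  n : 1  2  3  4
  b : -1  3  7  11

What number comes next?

First differences: 4, 4, 4
The first differences are constant (4).
11 + 4 = 15

15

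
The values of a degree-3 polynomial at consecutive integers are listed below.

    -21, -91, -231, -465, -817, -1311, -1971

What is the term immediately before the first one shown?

First differences: -70  -140  -234  -352  -494  -660
Second differences: -70  -94  -118  -142  -166
Third differences: -24  -24  -24  -24
The third differences are constant at -24.
Work back: -70 + 24 = -46;  -70 + 46 = -24;  -21 + 24 = 3

3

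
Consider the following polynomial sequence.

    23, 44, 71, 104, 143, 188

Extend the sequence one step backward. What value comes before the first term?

8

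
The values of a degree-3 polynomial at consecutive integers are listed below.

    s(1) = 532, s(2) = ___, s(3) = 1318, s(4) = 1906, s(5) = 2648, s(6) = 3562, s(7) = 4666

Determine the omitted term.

Using the last 5 terms:
Δ: 588, 742, 914, 1104
Δ²: 154, 172, 190
Δ³: 18, 18
Constant third difference = 18.
Extend backward: 154 − 18 = 136;  588 − 136 = 452;  1318 − 452 = 866

866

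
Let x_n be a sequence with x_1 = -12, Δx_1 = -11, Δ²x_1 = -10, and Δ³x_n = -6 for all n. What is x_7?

Build the table forward from the leading diagonal:
Δ³: -6, -6, -6, -6, -6, -6, -6
Δ²: -10, -16, -22, -28, -34, -40, -46
Δ: -11, -21, -37, -59, -87, -121, -161
x: -12, -23, -44, -81, -140, -227, -348

-348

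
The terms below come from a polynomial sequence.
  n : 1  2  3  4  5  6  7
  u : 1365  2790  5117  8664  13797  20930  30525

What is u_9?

59189

D1: 1425 , 2327 , 3547 , 5133 , 7133 , 9595
D2: 902 , 1220 , 1586 , 2000 , 2462
D3: 318 , 366 , 414 , 462
D4: 48 , 48 , 48
Constant fourth difference = 48, so extend:
462 + 48 = 510;  2462 + 510 = 2972;  9595 + 2972 = 12567;  30525 + 12567 = 43092
510 + 48 = 558;  2972 + 558 = 3530;  12567 + 3530 = 16097;  43092 + 16097 = 59189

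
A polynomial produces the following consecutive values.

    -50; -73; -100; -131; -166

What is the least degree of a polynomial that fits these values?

First differences: -23, -27, -31, -35
Second differences: -4, -4, -4
The second differences are constant, so the polynomial has degree 2.

2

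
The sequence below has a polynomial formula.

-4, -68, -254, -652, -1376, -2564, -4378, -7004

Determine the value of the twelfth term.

-64  -186  -398  -724  -1188  -1814  -2626
-122  -212  -326  -464  -626  -812
-90  -114  -138  -162  -186
-24  -24  -24  -24
Constant fourth difference = -24, so extend:
-186 − 24 = -210;  -812 − 210 = -1022;  -2626 − 1022 = -3648;  -7004 − 3648 = -10652
-210 − 24 = -234;  -1022 − 234 = -1256;  -3648 − 1256 = -4904;  -10652 − 4904 = -15556
-234 − 24 = -258;  -1256 − 258 = -1514;  -4904 − 1514 = -6418;  -15556 − 6418 = -21974
-258 − 24 = -282;  -1514 − 282 = -1796;  -6418 − 1796 = -8214;  -21974 − 8214 = -30188

-30188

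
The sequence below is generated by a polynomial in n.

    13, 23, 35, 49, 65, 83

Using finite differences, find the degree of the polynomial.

2

First differences: 10, 12, 14, 16, 18
Second differences: 2, 2, 2, 2
The second differences are constant, so the polynomial has degree 2.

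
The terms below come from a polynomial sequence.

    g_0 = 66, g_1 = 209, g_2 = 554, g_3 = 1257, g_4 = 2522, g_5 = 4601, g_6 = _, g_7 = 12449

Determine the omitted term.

Using the first 6 terms:
First differences: 143  345  703  1265  2079
Second differences: 202  358  562  814
Third differences: 156  204  252
Fourth differences: 48  48
Constant fourth difference = 48.
Extend forward: 252 + 48 = 300;  814 + 300 = 1114;  2079 + 1114 = 3193;  4601 + 3193 = 7794

7794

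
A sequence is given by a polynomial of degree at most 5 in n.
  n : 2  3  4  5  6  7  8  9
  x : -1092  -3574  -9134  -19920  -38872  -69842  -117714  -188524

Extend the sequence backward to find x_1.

-2482  -5560  -10786  -18952  -30970  -47872  -70810
-3078  -5226  -8166  -12018  -16902  -22938
-2148  -2940  -3852  -4884  -6036
-792  -912  -1032  -1152
-120  -120  -120
The fifth differences are constant at -120.
Work back: -792 + 120 = -672;  -2148 + 672 = -1476;  -3078 + 1476 = -1602;  -2482 + 1602 = -880;  -1092 + 880 = -212

-212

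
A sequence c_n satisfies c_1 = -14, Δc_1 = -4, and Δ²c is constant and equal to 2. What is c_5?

Build the table forward from the leading diagonal:
Δ²: 2  2  2  2  2
Δ: -4  -2  0  2  4
c: -14  -18  -20  -20  -18

-18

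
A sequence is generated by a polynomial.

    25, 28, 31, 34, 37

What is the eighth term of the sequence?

46

First differences: 3 , 3 , 3 , 3
First differences constant at 3.
37 + 3 = 40
40 + 3 = 43
43 + 3 = 46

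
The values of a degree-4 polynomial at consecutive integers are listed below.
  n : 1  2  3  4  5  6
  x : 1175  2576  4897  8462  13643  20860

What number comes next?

D1: 1401, 2321, 3565, 5181, 7217
D2: 920, 1244, 1616, 2036
D3: 324, 372, 420
D4: 48, 48
The fourth differences are constant (48).
420 + 48 = 468;  2036 + 468 = 2504;  7217 + 2504 = 9721;  20860 + 9721 = 30581

30581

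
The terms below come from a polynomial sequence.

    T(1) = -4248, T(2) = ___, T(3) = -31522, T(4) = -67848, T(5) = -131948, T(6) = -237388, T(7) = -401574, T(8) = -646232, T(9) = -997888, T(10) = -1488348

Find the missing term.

Using the last 8 terms:
First differences: -36326, -64100, -105440, -164186, -244658, -351656, -490460
Second differences: -27774, -41340, -58746, -80472, -106998, -138804
Third differences: -13566, -17406, -21726, -26526, -31806
Fourth differences: -3840, -4320, -4800, -5280
Fifth differences: -480, -480, -480
Constant fifth difference = -480.
Extend backward: -3840 + 480 = -3360;  -13566 + 3360 = -10206;  -27774 + 10206 = -17568;  -36326 + 17568 = -18758;  -31522 + 18758 = -12764

-12764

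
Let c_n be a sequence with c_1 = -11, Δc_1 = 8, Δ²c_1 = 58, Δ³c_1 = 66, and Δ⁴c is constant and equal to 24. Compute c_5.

657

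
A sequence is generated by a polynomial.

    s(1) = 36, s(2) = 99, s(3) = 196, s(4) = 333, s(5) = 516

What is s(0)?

Δ: 63  97  137  183
Δ²: 34  40  46
Δ³: 6  6
The third differences are constant at 6.
Work back: 34 − 6 = 28;  63 − 28 = 35;  36 − 35 = 1

1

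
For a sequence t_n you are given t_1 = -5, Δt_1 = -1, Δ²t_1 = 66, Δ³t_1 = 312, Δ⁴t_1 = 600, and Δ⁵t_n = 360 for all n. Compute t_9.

Build the table forward from the leading diagonal:
Δ⁵: 360  360  360  360  360  360  360  360  360
Δ⁴: 600  960  1320  1680  2040  2400  2760  3120  3480
Δ³: 312  912  1872  3192  4872  6912  9312  12072  15192
Δ²: 66  378  1290  3162  6354  11226  18138  27450  39522
Δ: -1  65  443  1733  4895  11249  22475  40613  68063
t: -5  -6  59  502  2235  7130  18379  40854  81467

81467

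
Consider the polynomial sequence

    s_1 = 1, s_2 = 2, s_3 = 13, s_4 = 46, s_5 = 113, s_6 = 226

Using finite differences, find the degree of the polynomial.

1, 11, 33, 67, 113
10, 22, 34, 46
12, 12, 12
The third differences are constant, so the polynomial has degree 3.

3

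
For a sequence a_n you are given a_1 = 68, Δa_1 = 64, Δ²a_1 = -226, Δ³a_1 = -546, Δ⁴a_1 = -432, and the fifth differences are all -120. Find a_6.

-9612

Build the table forward from the leading diagonal:
Δ⁵: -120, -120, -120, -120, -120, -120
Δ⁴: -432, -552, -672, -792, -912, -1032
Δ³: -546, -978, -1530, -2202, -2994, -3906
Δ²: -226, -772, -1750, -3280, -5482, -8476
Δ: 64, -162, -934, -2684, -5964, -11446
a: 68, 132, -30, -964, -3648, -9612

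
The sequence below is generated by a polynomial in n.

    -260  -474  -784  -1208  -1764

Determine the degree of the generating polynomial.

3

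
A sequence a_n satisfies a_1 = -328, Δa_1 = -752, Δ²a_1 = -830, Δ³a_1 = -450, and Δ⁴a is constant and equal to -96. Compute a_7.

Build the table forward from the leading diagonal:
Δ⁴: -96, -96, -96, -96, -96, -96, -96
Δ³: -450, -546, -642, -738, -834, -930, -1026
Δ²: -830, -1280, -1826, -2468, -3206, -4040, -4970
Δ: -752, -1582, -2862, -4688, -7156, -10362, -14402
a: -328, -1080, -2662, -5524, -10212, -17368, -27730

-27730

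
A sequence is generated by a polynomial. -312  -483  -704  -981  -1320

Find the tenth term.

First differences: -171  -221  -277  -339
Second differences: -50  -56  -62
Third differences: -6  -6
Third differences constant at -6.
-62 − 6 = -68;  -339 − 68 = -407;  -1320 − 407 = -1727
-68 − 6 = -74;  -407 − 74 = -481;  -1727 − 481 = -2208
-74 − 6 = -80;  -481 − 80 = -561;  -2208 − 561 = -2769
-80 − 6 = -86;  -561 − 86 = -647;  -2769 − 647 = -3416
-86 − 6 = -92;  -647 − 92 = -739;  -3416 − 739 = -4155

-4155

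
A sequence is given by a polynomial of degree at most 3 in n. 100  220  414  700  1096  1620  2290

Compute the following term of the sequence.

3124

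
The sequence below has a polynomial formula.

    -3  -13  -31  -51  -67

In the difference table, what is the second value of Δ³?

First differences: -10, -18, -20, -16
Second differences: -8, -2, 4
Third differences: 6, 6

6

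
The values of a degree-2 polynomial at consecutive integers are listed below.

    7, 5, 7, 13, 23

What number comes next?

First differences: -2  2  6  10
Second differences: 4  4  4
Second differences constant at 4.
10 + 4 = 14;  23 + 14 = 37

37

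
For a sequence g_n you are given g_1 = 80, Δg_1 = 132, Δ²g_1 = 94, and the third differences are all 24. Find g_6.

Build the table forward from the leading diagonal:
Third differences: 24  24  24  24  24  24
Second differences: 94  118  142  166  190  214
First differences: 132  226  344  486  652  842
g: 80  212  438  782  1268  1920

1920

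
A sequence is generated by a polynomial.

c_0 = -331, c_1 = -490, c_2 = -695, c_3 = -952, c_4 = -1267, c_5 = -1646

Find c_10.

Δ: -159  -205  -257  -315  -379
Δ²: -46  -52  -58  -64
Δ³: -6  -6  -6
Constant third difference = -6, so extend:
-64 − 6 = -70;  -379 − 70 = -449;  -1646 − 449 = -2095
-70 − 6 = -76;  -449 − 76 = -525;  -2095 − 525 = -2620
-76 − 6 = -82;  -525 − 82 = -607;  -2620 − 607 = -3227
-82 − 6 = -88;  -607 − 88 = -695;  -3227 − 695 = -3922
-88 − 6 = -94;  -695 − 94 = -789;  -3922 − 789 = -4711

-4711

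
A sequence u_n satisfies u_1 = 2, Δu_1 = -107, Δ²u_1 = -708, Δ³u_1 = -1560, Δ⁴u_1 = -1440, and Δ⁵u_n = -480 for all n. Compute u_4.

Build the table forward from the leading diagonal:
D5: -480  -480  -480  -480
D4: -1440  -1920  -2400  -2880
D3: -1560  -3000  -4920  -7320
D2: -708  -2268  -5268  -10188
D1: -107  -815  -3083  -8351
u: 2  -105  -920  -4003

-4003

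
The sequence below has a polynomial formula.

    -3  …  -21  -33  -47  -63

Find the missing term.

Using the last 4 terms:
First differences: -12  -14  -16
Second differences: -2  -2
Constant second difference = -2.
Extend backward: -12 + 2 = -10;  -21 + 10 = -11

-11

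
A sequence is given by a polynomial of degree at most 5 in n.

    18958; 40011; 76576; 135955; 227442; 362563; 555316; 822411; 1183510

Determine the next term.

1661467

D1: 21053, 36565, 59379, 91487, 135121, 192753, 267095, 361099
D2: 15512, 22814, 32108, 43634, 57632, 74342, 94004
D3: 7302, 9294, 11526, 13998, 16710, 19662
D4: 1992, 2232, 2472, 2712, 2952
D5: 240, 240, 240, 240
Constant fifth difference = 240, so extend:
2952 + 240 = 3192;  19662 + 3192 = 22854;  94004 + 22854 = 116858;  361099 + 116858 = 477957;  1183510 + 477957 = 1661467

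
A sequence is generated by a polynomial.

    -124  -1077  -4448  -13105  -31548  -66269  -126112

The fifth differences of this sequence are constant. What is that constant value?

D1: -953, -3371, -8657, -18443, -34721, -59843
D2: -2418, -5286, -9786, -16278, -25122
D3: -2868, -4500, -6492, -8844
D4: -1632, -1992, -2352
D5: -360, -360

-360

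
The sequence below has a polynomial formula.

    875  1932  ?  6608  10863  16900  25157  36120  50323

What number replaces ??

3745

Using the last 6 terms:
4255  6037  8257  10963  14203
1782  2220  2706  3240
438  486  534
48  48
Constant fourth difference = 48.
Extend backward: 438 − 48 = 390;  1782 − 390 = 1392;  4255 − 1392 = 2863;  6608 − 2863 = 3745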